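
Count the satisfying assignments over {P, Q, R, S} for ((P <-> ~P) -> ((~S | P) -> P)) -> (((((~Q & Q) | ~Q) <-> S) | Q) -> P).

Initial set: {(((P <-> ~P) -> ((~S | P) -> P)) -> (((((~Q & Q) | ~Q) <-> S) | Q) -> P))}.
(((P <-> ~P) -> ((~S | P) -> P)) -> (((((~Q & Q) | ~Q) <-> S) | Q) -> P)): β-rule — branch into ~((P <-> ~P) -> ((~S | P) -> P))  //  (((((~Q & Q) | ~Q) <-> S) | Q) -> P).
  branch 1 (add ~((P <-> ~P) -> ((~S | P) -> P))):
    ~((P <-> ~P) -> ((~S | P) -> P)): α-rule — add (P <-> ~P), ~((~S | P) -> P).
    ~((~S | P) -> P): α-rule — add (~S | P), ~P.
    (P <-> ~P): β-rule — branch into P, ~P  //  ~P, ~~P.
      branch 1.1 (add P, ~P):
        × closes — contains both P and ~P.
      branch 1.2 (add ~P, ~~P):
        × closes — contains both P and ~P.
  branch 2 (add (((((~Q & Q) | ~Q) <-> S) | Q) -> P)):
    (((((~Q & Q) | ~Q) <-> S) | Q) -> P): β-rule — branch into ~((((~Q & Q) | ~Q) <-> S) | Q)  //  P.
      branch 2.1 (add ~((((~Q & Q) | ~Q) <-> S) | Q)):
        ~((((~Q & Q) | ~Q) <-> S) | Q): α-rule — add ~(((~Q & Q) | ~Q) <-> S), ~Q.
        ~(((~Q & Q) | ~Q) <-> S): β-rule — branch into ((~Q & Q) | ~Q), ~S  //  ~((~Q & Q) | ~Q), S.
          branch 2.1.1 (add ((~Q & Q) | ~Q), ~S):
            ((~Q & Q) | ~Q): β-rule — branch into (~Q & Q)  //  ~Q.
              branch 2.1.1.1 (add (~Q & Q)):
                (~Q & Q): α-rule — add ~Q, Q.
                × closes — contains both Q and ~Q.
              branch 2.1.1.2 (add ~Q):
                ○ open, literals {Q=F, S=F}.
          branch 2.1.2 (add ~((~Q & Q) | ~Q), S):
            ~((~Q & Q) | ~Q): α-rule — add ~(~Q & Q), ~~Q.
            × closes — contains both Q and ~Q.
      branch 2.2 (add P):
        ○ open, literals {P=T}.
4 branches closed, 2 open.
Each open branch fixes some atoms; the unmentioned ones are free. Counting distinct full assignments: branch {Q=F, S=F} (P, R) contributes 4 new; branch {P=T} (Q, R, S) contributes 6 new. Total: 10.

10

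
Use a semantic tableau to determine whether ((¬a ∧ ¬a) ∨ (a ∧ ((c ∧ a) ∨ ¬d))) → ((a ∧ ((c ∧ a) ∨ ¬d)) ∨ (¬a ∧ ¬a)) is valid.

Assume the negation and expand:
Initial set: {¬(((¬a ∧ ¬a) ∨ (a ∧ ((c ∧ a) ∨ ¬d))) → ((a ∧ ((c ∧ a) ∨ ¬d)) ∨ (¬a ∧ ¬a)))}.
¬(((¬a ∧ ¬a) ∨ (a ∧ ((c ∧ a) ∨ ¬d))) → ((a ∧ ((c ∧ a) ∨ ¬d)) ∨ (¬a ∧ ¬a))): α-rule — add ((¬a ∧ ¬a) ∨ (a ∧ ((c ∧ a) ∨ ¬d))), ¬((a ∧ ((c ∧ a) ∨ ¬d)) ∨ (¬a ∧ ¬a)).
¬((a ∧ ((c ∧ a) ∨ ¬d)) ∨ (¬a ∧ ¬a)): α-rule — add ¬(a ∧ ((c ∧ a) ∨ ¬d)), ¬(¬a ∧ ¬a).
((¬a ∧ ¬a) ∨ (a ∧ ((c ∧ a) ∨ ¬d))): β-rule — branch into (¬a ∧ ¬a)  //  (a ∧ ((c ∧ a) ∨ ¬d)).
  branch 1 (add (¬a ∧ ¬a)):
    (¬a ∧ ¬a): α-rule — add ¬a, ¬a.
    ¬(a ∧ ((c ∧ a) ∨ ¬d)): β-rule — branch into ¬a  //  ¬((c ∧ a) ∨ ¬d).
      branch 1.1 (add ¬a):
        ¬(¬a ∧ ¬a): β-rule — branch into ¬¬a  //  ¬¬a.
          branch 1.1.1 (add ¬¬a):
            × closes — contains both a and ¬a.
          branch 1.1.2 (add ¬¬a):
            × closes — contains both a and ¬a.
      branch 1.2 (add ¬((c ∧ a) ∨ ¬d)):
        ¬((c ∧ a) ∨ ¬d): α-rule — add ¬(c ∧ a), ¬¬d.
        ¬(¬a ∧ ¬a): β-rule — branch into ¬¬a  //  ¬¬a.
          branch 1.2.1 (add ¬¬a):
            × closes — contains both a and ¬a.
          branch 1.2.2 (add ¬¬a):
            × closes — contains both a and ¬a.
  branch 2 (add (a ∧ ((c ∧ a) ∨ ¬d))):
    (a ∧ ((c ∧ a) ∨ ¬d)): α-rule — add a, ((c ∧ a) ∨ ¬d).
    ¬(a ∧ ((c ∧ a) ∨ ¬d)): β-rule — branch into ¬a  //  ¬((c ∧ a) ∨ ¬d).
      branch 2.1 (add ¬a):
        × closes — contains both a and ¬a.
      branch 2.2 (add ¬((c ∧ a) ∨ ¬d)):
        ¬((c ∧ a) ∨ ¬d): α-rule — add ¬(c ∧ a), ¬¬d.
        ¬(¬a ∧ ¬a): β-rule — branch into ¬¬a  //  ¬¬a.
          branch 2.2.1 (add ¬¬a):
            ((c ∧ a) ∨ ¬d): β-rule — branch into (c ∧ a)  //  ¬d.
              branch 2.2.1.1 (add (c ∧ a)):
                (c ∧ a): α-rule — add c, a.
                ¬(c ∧ a): β-rule — branch into ¬c  //  ¬a.
                  branch 2.2.1.1.1 (add ¬c):
                    × closes — contains both c and ¬c.
                  branch 2.2.1.1.2 (add ¬a):
                    × closes — contains both a and ¬a.
              branch 2.2.1.2 (add ¬d):
                × closes — contains both d and ¬d.
          branch 2.2.2 (add ¬¬a):
            ((c ∧ a) ∨ ¬d): β-rule — branch into (c ∧ a)  //  ¬d.
              branch 2.2.2.1 (add (c ∧ a)):
                (c ∧ a): α-rule — add c, a.
                ¬(c ∧ a): β-rule — branch into ¬c  //  ¬a.
                  branch 2.2.2.1.1 (add ¬c):
                    × closes — contains both c and ¬c.
                  branch 2.2.2.1.2 (add ¬a):
                    × closes — contains both a and ¬a.
              branch 2.2.2.2 (add ¬d):
                × closes — contains both d and ¬d.
All 11 branches close.
Every branch closed, so the negation is unsatisfiable and the formula is valid.

Valid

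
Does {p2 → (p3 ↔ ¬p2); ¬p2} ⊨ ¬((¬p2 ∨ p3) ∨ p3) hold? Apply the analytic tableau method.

No

Initial set: {T (p2 → (p3 ↔ ¬p2)); T ¬p2; F ¬((¬p2 ∨ p3) ∨ p3)}.
T (p2 → (p3 ↔ ¬p2)): β-rule — branch into F p2  //  T (p3 ↔ ¬p2).
  branch 1 (add F p2):
    F ¬((¬p2 ∨ p3) ∨ p3): β-rule — branch into T (¬p2 ∨ p3)  //  T p3.
      branch 1.1 (add T (¬p2 ∨ p3)):
        T (¬p2 ∨ p3): β-rule — branch into T ¬p2  //  T p3.
          branch 1.1.1 (add T ¬p2):
            ○ open, literals {p2=false}.
          branch 1.1.2 (add T p3):
            ○ open, literals {p2=false, p3=true}.
      branch 1.2 (add T p3):
        ○ open, literals {p2=false, p3=true}.
  branch 2 (add T (p3 ↔ ¬p2)):
    F ¬((¬p2 ∨ p3) ∨ p3): β-rule — branch into T (¬p2 ∨ p3)  //  T p3.
      branch 2.1 (add T (¬p2 ∨ p3)):
        T (p3 ↔ ¬p2): β-rule — branch into T p3, T ¬p2  //  F p3, F ¬p2.
          branch 2.1.1 (add T p3, T ¬p2):
            T (¬p2 ∨ p3): β-rule — branch into T ¬p2  //  T p3.
              branch 2.1.1.1 (add T ¬p2):
                ○ open, literals {p2=false, p3=true}.
              branch 2.1.1.2 (add T p3):
                ○ open, literals {p2=false, p3=true}.
          branch 2.1.2 (add F p3, F ¬p2):
            × closes — contains both p2 and ¬p2.
      branch 2.2 (add T p3):
        T (p3 ↔ ¬p2): β-rule — branch into T p3, T ¬p2  //  F p3, F ¬p2.
          branch 2.2.1 (add T p3, T ¬p2):
            ○ open, literals {p2=false, p3=true}.
          branch 2.2.2 (add F p3, F ¬p2):
            × closes — contains both p3 and ¬p3.
2 branches closed, 6 open.
An open branch gives a countermodel: p2=false (unmentioned atoms arbitrary); the premises hold there but the conclusion fails.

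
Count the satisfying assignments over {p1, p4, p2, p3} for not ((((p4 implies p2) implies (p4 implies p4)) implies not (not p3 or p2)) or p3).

8

Initial set: {not ((((p4 implies p2) implies (p4 implies p4)) implies not (not p3 or p2)) or p3)}.
not ((((p4 implies p2) implies (p4 implies p4)) implies not (not p3 or p2)) or p3): α-rule — add not (((p4 implies p2) implies (p4 implies p4)) implies not (not p3 or p2)), not p3.
not (((p4 implies p2) implies (p4 implies p4)) implies not (not p3 or p2)): α-rule — add ((p4 implies p2) implies (p4 implies p4)), not not (not p3 or p2).
((p4 implies p2) implies (p4 implies p4)): β-rule — branch into not (p4 implies p2)  //  (p4 implies p4).
  branch 1 (add not (p4 implies p2)):
    not (p4 implies p2): α-rule — add p4, not p2.
    not not (not p3 or p2): β-rule — branch into not p3  //  p2.
      branch 1.1 (add not p3):
        ○ open, literals {p2=0, p3=0, p4=1}.
      branch 1.2 (add p2):
        × closes — contains both p2 and not p2.
  branch 2 (add (p4 implies p4)):
    not not (not p3 or p2): β-rule — branch into not p3  //  p2.
      branch 2.1 (add not p3):
        (p4 implies p4): β-rule — branch into not p4  //  p4.
          branch 2.1.1 (add not p4):
            ○ open, literals {p3=0, p4=0}.
          branch 2.1.2 (add p4):
            ○ open, literals {p3=0, p4=1}.
      branch 2.2 (add p2):
        (p4 implies p4): β-rule — branch into not p4  //  p4.
          branch 2.2.1 (add not p4):
            ○ open, literals {p2=1, p3=0, p4=0}.
          branch 2.2.2 (add p4):
            ○ open, literals {p2=1, p3=0, p4=1}.
1 branch closed, 5 open.
Each open branch fixes some atoms; the unmentioned ones are free. Counting distinct full assignments: branch {p2=0, p3=0, p4=1} (p1) contributes 2 new; branch {p3=0, p4=0} (p1, p2) contributes 4 new; branch {p3=0, p4=1} (p1, p2) contributes 2 new; branch {p2=1, p3=0, p4=0} (p1) contributes 0 new; branch {p2=1, p3=0, p4=1} (p1) contributes 0 new. Total: 8.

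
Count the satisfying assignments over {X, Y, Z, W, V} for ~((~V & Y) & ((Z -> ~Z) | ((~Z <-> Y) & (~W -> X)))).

28

Initial set: {~((~V & Y) & ((Z -> ~Z) | ((~Z <-> Y) & (~W -> X))))}.
~((~V & Y) & ((Z -> ~Z) | ((~Z <-> Y) & (~W -> X)))): β-rule — branch into ~(~V & Y)  //  ~((Z -> ~Z) | ((~Z <-> Y) & (~W -> X))).
  branch 1 (add ~(~V & Y)):
    ~(~V & Y): β-rule — branch into ~~V  //  ~Y.
      branch 1.1 (add ~~V):
        ○ open, literals {V=1}.
      branch 1.2 (add ~Y):
        ○ open, literals {Y=0}.
  branch 2 (add ~((Z -> ~Z) | ((~Z <-> Y) & (~W -> X)))):
    ~((Z -> ~Z) | ((~Z <-> Y) & (~W -> X))): α-rule — add ~(Z -> ~Z), ~((~Z <-> Y) & (~W -> X)).
    ~(Z -> ~Z): α-rule — add Z, ~~Z.
    ~((~Z <-> Y) & (~W -> X)): β-rule — branch into ~(~Z <-> Y)  //  ~(~W -> X).
      branch 2.1 (add ~(~Z <-> Y)):
        ~(~Z <-> Y): β-rule — branch into ~Z, ~Y  //  ~~Z, Y.
          branch 2.1.1 (add ~Z, ~Y):
            × closes — contains both Z and ~Z.
          branch 2.1.2 (add ~~Z, Y):
            ○ open, literals {Y=1, Z=1}.
      branch 2.2 (add ~(~W -> X)):
        ~(~W -> X): α-rule — add ~W, ~X.
        ○ open, literals {W=0, X=0, Z=1}.
1 branch closed, 4 open.
Each open branch fixes some atoms; the unmentioned ones are free. Counting distinct full assignments: branch {V=1} (X, Y, Z, W) contributes 16 new; branch {Y=0} (X, Z, W, V) contributes 8 new; branch {Y=1, Z=1} (X, W, V) contributes 4 new; branch {W=0, X=0, Z=1} (Y, V) contributes 0 new. Total: 28.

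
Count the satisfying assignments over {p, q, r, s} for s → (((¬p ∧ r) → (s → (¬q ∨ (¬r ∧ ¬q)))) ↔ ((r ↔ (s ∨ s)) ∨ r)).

11

Initial set: {T (s → (((¬p ∧ r) → (s → (¬q ∨ (¬r ∧ ¬q)))) ↔ ((r ↔ (s ∨ s)) ∨ r)))}.
T (s → (((¬p ∧ r) → (s → (¬q ∨ (¬r ∧ ¬q)))) ↔ ((r ↔ (s ∨ s)) ∨ r))): β-rule — branch into F s  //  T (((¬p ∧ r) → (s → (¬q ∨ (¬r ∧ ¬q)))) ↔ ((r ↔ (s ∨ s)) ∨ r)).
  branch 1 (add F s):
    ○ open, literals {s=F}.
  branch 2 (add T (((¬p ∧ r) → (s → (¬q ∨ (¬r ∧ ¬q)))) ↔ ((r ↔ (s ∨ s)) ∨ r))):
    T (((¬p ∧ r) → (s → (¬q ∨ (¬r ∧ ¬q)))) ↔ ((r ↔ (s ∨ s)) ∨ r)): β-rule — branch into T ((¬p ∧ r) → (s → (¬q ∨ (¬r ∧ ¬q)))), T ((r ↔ (s ∨ s)) ∨ r)  //  F ((¬p ∧ r) → (s → (¬q ∨ (¬r ∧ ¬q)))), F ((r ↔ (s ∨ s)) ∨ r).
      branch 2.1 (add T ((¬p ∧ r) → (s → (¬q ∨ (¬r ∧ ¬q)))), T ((r ↔ (s ∨ s)) ∨ r)):
        T ((¬p ∧ r) → (s → (¬q ∨ (¬r ∧ ¬q)))): β-rule — branch into F (¬p ∧ r)  //  T (s → (¬q ∨ (¬r ∧ ¬q))).
          branch 2.1.1 (add F (¬p ∧ r)):
            T ((r ↔ (s ∨ s)) ∨ r): β-rule — branch into T (r ↔ (s ∨ s))  //  T r.
              branch 2.1.1.1 (add T (r ↔ (s ∨ s))):
                F (¬p ∧ r): β-rule — branch into F ¬p  //  F r.
                  branch 2.1.1.1.1 (add F ¬p):
                    T (r ↔ (s ∨ s)): β-rule — branch into T r, T (s ∨ s)  //  F r, F (s ∨ s).
                      branch 2.1.1.1.1.1 (add T r, T (s ∨ s)):
                        T (s ∨ s): β-rule — branch into T s  //  T s.
                          branch 2.1.1.1.1.1.1 (add T s):
                            ○ open, literals {p=T, r=T, s=T}.
                          branch 2.1.1.1.1.1.2 (add T s):
                            ○ open, literals {p=T, r=T, s=T}.
                      branch 2.1.1.1.1.2 (add F r, F (s ∨ s)):
                        F (s ∨ s): α-rule — add F s, F s.
                        ○ open, literals {p=T, r=F, s=F}.
                  branch 2.1.1.1.2 (add F r):
                    T (r ↔ (s ∨ s)): β-rule — branch into T r, T (s ∨ s)  //  F r, F (s ∨ s).
                      branch 2.1.1.1.2.1 (add T r, T (s ∨ s)):
                        × closes — contains both r and ¬r.
                      branch 2.1.1.1.2.2 (add F r, F (s ∨ s)):
                        F (s ∨ s): α-rule — add F s, F s.
                        ○ open, literals {r=F, s=F}.
              branch 2.1.1.2 (add T r):
                F (¬p ∧ r): β-rule — branch into F ¬p  //  F r.
                  branch 2.1.1.2.1 (add F ¬p):
                    ○ open, literals {p=T, r=T}.
                  branch 2.1.1.2.2 (add F r):
                    × closes — contains both r and ¬r.
          branch 2.1.2 (add T (s → (¬q ∨ (¬r ∧ ¬q)))):
            T ((r ↔ (s ∨ s)) ∨ r): β-rule — branch into T (r ↔ (s ∨ s))  //  T r.
              branch 2.1.2.1 (add T (r ↔ (s ∨ s))):
                T (s → (¬q ∨ (¬r ∧ ¬q))): β-rule — branch into F s  //  T (¬q ∨ (¬r ∧ ¬q)).
                  branch 2.1.2.1.1 (add F s):
                    T (r ↔ (s ∨ s)): β-rule — branch into T r, T (s ∨ s)  //  F r, F (s ∨ s).
                      branch 2.1.2.1.1.1 (add T r, T (s ∨ s)):
                        T (s ∨ s): β-rule — branch into T s  //  T s.
                          branch 2.1.2.1.1.1.1 (add T s):
                            × closes — contains both s and ¬s.
                          branch 2.1.2.1.1.1.2 (add T s):
                            × closes — contains both s and ¬s.
                      branch 2.1.2.1.1.2 (add F r, F (s ∨ s)):
                        F (s ∨ s): α-rule — add F s, F s.
                        ○ open, literals {r=F, s=F}.
                  branch 2.1.2.1.2 (add T (¬q ∨ (¬r ∧ ¬q))):
                    T (r ↔ (s ∨ s)): β-rule — branch into T r, T (s ∨ s)  //  F r, F (s ∨ s).
                      branch 2.1.2.1.2.1 (add T r, T (s ∨ s)):
                        T (¬q ∨ (¬r ∧ ¬q)): β-rule — branch into T ¬q  //  T (¬r ∧ ¬q).
                          branch 2.1.2.1.2.1.1 (add T ¬q):
                            T (s ∨ s): β-rule — branch into T s  //  T s.
                              branch 2.1.2.1.2.1.1.1 (add T s):
                                ○ open, literals {q=F, r=T, s=T}.
                              branch 2.1.2.1.2.1.1.2 (add T s):
                                ○ open, literals {q=F, r=T, s=T}.
                          branch 2.1.2.1.2.1.2 (add T (¬r ∧ ¬q)):
                            T (¬r ∧ ¬q): α-rule — add T ¬r, T ¬q.
                            × closes — contains both r and ¬r.
                      branch 2.1.2.1.2.2 (add F r, F (s ∨ s)):
                        F (s ∨ s): α-rule — add F s, F s.
                        T (¬q ∨ (¬r ∧ ¬q)): β-rule — branch into T ¬q  //  T (¬r ∧ ¬q).
                          branch 2.1.2.1.2.2.1 (add T ¬q):
                            ○ open, literals {q=F, r=F, s=F}.
                          branch 2.1.2.1.2.2.2 (add T (¬r ∧ ¬q)):
                            T (¬r ∧ ¬q): α-rule — add T ¬r, T ¬q.
                            ○ open, literals {q=F, r=F, s=F}.
              branch 2.1.2.2 (add T r):
                T (s → (¬q ∨ (¬r ∧ ¬q))): β-rule — branch into F s  //  T (¬q ∨ (¬r ∧ ¬q)).
                  branch 2.1.2.2.1 (add F s):
                    ○ open, literals {r=T, s=F}.
                  branch 2.1.2.2.2 (add T (¬q ∨ (¬r ∧ ¬q))):
                    T (¬q ∨ (¬r ∧ ¬q)): β-rule — branch into T ¬q  //  T (¬r ∧ ¬q).
                      branch 2.1.2.2.2.1 (add T ¬q):
                        ○ open, literals {q=F, r=T}.
                      branch 2.1.2.2.2.2 (add T (¬r ∧ ¬q)):
                        T (¬r ∧ ¬q): α-rule — add T ¬r, T ¬q.
                        × closes — contains both r and ¬r.
      branch 2.2 (add F ((¬p ∧ r) → (s → (¬q ∨ (¬r ∧ ¬q)))), F ((r ↔ (s ∨ s)) ∨ r)):
        F ((¬p ∧ r) → (s → (¬q ∨ (¬r ∧ ¬q)))): α-rule — add T (¬p ∧ r), F (s → (¬q ∨ (¬r ∧ ¬q))).
        F ((r ↔ (s ∨ s)) ∨ r): α-rule — add F (r ↔ (s ∨ s)), F r.
        T (¬p ∧ r): α-rule — add T ¬p, T r.
        × closes — contains both r and ¬r.
7 branches closed, 13 open.
Each open branch fixes some atoms; the unmentioned ones are free. Counting distinct full assignments: branch {s=F} (p, q, r) contributes 8 new; branch {p=T, r=T, s=T} (q) contributes 2 new; branch {p=T, r=T, s=T} (q) contributes 0 new; branch {p=T, r=F, s=F} (q) contributes 0 new; branch {r=F, s=F} (p, q) contributes 0 new; branch {p=T, r=T} (q, s) contributes 0 new; branch {r=F, s=F} (p, q) contributes 0 new; branch {q=F, r=T, s=T} (p) contributes 1 new; branch {q=F, r=T, s=T} (p) contributes 0 new; branch {q=F, r=F, s=F} (p) contributes 0 new; branch {q=F, r=F, s=F} (p) contributes 0 new; branch {r=T, s=F} (p, q) contributes 0 new; branch {q=F, r=T} (p, s) contributes 0 new. Total: 11.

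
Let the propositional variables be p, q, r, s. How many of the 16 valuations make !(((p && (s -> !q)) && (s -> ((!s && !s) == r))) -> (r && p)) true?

Initial set: {!(((p && (s -> !q)) && (s -> ((!s && !s) == r))) -> (r && p))}.
!(((p && (s -> !q)) && (s -> ((!s && !s) == r))) -> (r && p)): α-rule — add ((p && (s -> !q)) && (s -> ((!s && !s) == r))), !(r && p).
((p && (s -> !q)) && (s -> ((!s && !s) == r))): α-rule — add (p && (s -> !q)), (s -> ((!s && !s) == r)).
(p && (s -> !q)): α-rule — add p, (s -> !q).
!(r && p): β-rule — branch into !r  //  !p.
  branch 1 (add !r):
    (s -> ((!s && !s) == r)): β-rule — branch into !s  //  ((!s && !s) == r).
      branch 1.1 (add !s):
        (s -> !q): β-rule — branch into !s  //  !q.
          branch 1.1.1 (add !s):
            ○ open, literals {p=true, r=false, s=false}.
          branch 1.1.2 (add !q):
            ○ open, literals {p=true, q=false, r=false, s=false}.
      branch 1.2 (add ((!s && !s) == r)):
        (s -> !q): β-rule — branch into !s  //  !q.
          branch 1.2.1 (add !s):
            ((!s && !s) == r): β-rule — branch into (!s && !s), r  //  !(!s && !s), !r.
              branch 1.2.1.1 (add (!s && !s), r):
                × closes — contains both r and !r.
              branch 1.2.1.2 (add !(!s && !s), !r):
                !(!s && !s): β-rule — branch into !!s  //  !!s.
                  branch 1.2.1.2.1 (add !!s):
                    × closes — contains both s and !s.
                  branch 1.2.1.2.2 (add !!s):
                    × closes — contains both s and !s.
          branch 1.2.2 (add !q):
            ((!s && !s) == r): β-rule — branch into (!s && !s), r  //  !(!s && !s), !r.
              branch 1.2.2.1 (add (!s && !s), r):
                × closes — contains both r and !r.
              branch 1.2.2.2 (add !(!s && !s), !r):
                !(!s && !s): β-rule — branch into !!s  //  !!s.
                  branch 1.2.2.2.1 (add !!s):
                    ○ open, literals {p=true, q=false, r=false, s=true}.
                  branch 1.2.2.2.2 (add !!s):
                    ○ open, literals {p=true, q=false, r=false, s=true}.
  branch 2 (add !p):
    × closes — contains both p and !p.
5 branches closed, 4 open.
Each open branch fixes some atoms; the unmentioned ones are free. Counting distinct full assignments: branch {p=true, r=false, s=false} (q) contributes 2 new; branch {p=true, q=false, r=false, s=false} (none free) contributes 0 new; branch {p=true, q=false, r=false, s=true} (none free) contributes 1 new; branch {p=true, q=false, r=false, s=true} (none free) contributes 0 new. Total: 3.

3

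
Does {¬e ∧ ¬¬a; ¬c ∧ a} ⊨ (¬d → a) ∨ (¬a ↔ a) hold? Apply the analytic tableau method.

Initial set: {(¬e ∧ ¬¬a); (¬c ∧ a); ¬((¬d → a) ∨ (¬a ↔ a))}.
(¬e ∧ ¬¬a): α-rule — add ¬e, ¬¬a.
(¬c ∧ a): α-rule — add ¬c, a.
¬((¬d → a) ∨ (¬a ↔ a)): α-rule — add ¬(¬d → a), ¬(¬a ↔ a).
¬¬a: drop double negation, giving a.
¬(¬d → a): α-rule — add ¬d, ¬a.
× closes — contains both a and ¬a.
All 1 branch closes.
Every branch closed, so the premises entail the conclusion.

Yes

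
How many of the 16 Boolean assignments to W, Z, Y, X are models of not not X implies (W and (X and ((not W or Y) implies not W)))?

Initial set: {(not not X implies (W and (X and ((not W or Y) implies not W))))}.
(not not X implies (W and (X and ((not W or Y) implies not W)))): β-rule — branch into not not not X  //  (W and (X and ((not W or Y) implies not W))).
  branch 1 (add not not not X):
    not not not X: drop double negation, giving not X.
    ○ open, literals {X=false}.
  branch 2 (add (W and (X and ((not W or Y) implies not W)))):
    (W and (X and ((not W or Y) implies not W))): α-rule — add W, (X and ((not W or Y) implies not W)).
    (X and ((not W or Y) implies not W)): α-rule — add X, ((not W or Y) implies not W).
    ((not W or Y) implies not W): β-rule — branch into not (not W or Y)  //  not W.
      branch 2.1 (add not (not W or Y)):
        not (not W or Y): α-rule — add not not W, not Y.
        ○ open, literals {W=true, X=true, Y=false}.
      branch 2.2 (add not W):
        × closes — contains both W and not W.
1 branch closed, 2 open.
Each open branch fixes some atoms; the unmentioned ones are free. Counting distinct full assignments: branch {X=false} (W, Z, Y) contributes 8 new; branch {W=true, X=true, Y=false} (Z) contributes 2 new. Total: 10.

10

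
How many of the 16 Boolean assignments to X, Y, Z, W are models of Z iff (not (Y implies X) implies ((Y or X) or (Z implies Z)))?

8

Initial set: {(Z iff (not (Y implies X) implies ((Y or X) or (Z implies Z))))}.
(Z iff (not (Y implies X) implies ((Y or X) or (Z implies Z)))): β-rule — branch into Z, (not (Y implies X) implies ((Y or X) or (Z implies Z)))  //  not Z, not (not (Y implies X) implies ((Y or X) or (Z implies Z))).
  branch 1 (add Z, (not (Y implies X) implies ((Y or X) or (Z implies Z)))):
    (not (Y implies X) implies ((Y or X) or (Z implies Z))): β-rule — branch into not not (Y implies X)  //  ((Y or X) or (Z implies Z)).
      branch 1.1 (add not not (Y implies X)):
        not not (Y implies X): β-rule — branch into not Y  //  X.
          branch 1.1.1 (add not Y):
            ○ open, literals {Y=0, Z=1}.
          branch 1.1.2 (add X):
            ○ open, literals {X=1, Z=1}.
      branch 1.2 (add ((Y or X) or (Z implies Z))):
        ((Y or X) or (Z implies Z)): β-rule — branch into (Y or X)  //  (Z implies Z).
          branch 1.2.1 (add (Y or X)):
            (Y or X): β-rule — branch into Y  //  X.
              branch 1.2.1.1 (add Y):
                ○ open, literals {Y=1, Z=1}.
              branch 1.2.1.2 (add X):
                ○ open, literals {X=1, Z=1}.
          branch 1.2.2 (add (Z implies Z)):
            (Z implies Z): β-rule — branch into not Z  //  Z.
              branch 1.2.2.1 (add not Z):
                × closes — contains both Z and not Z.
              branch 1.2.2.2 (add Z):
                ○ open, literals {Z=1}.
  branch 2 (add not Z, not (not (Y implies X) implies ((Y or X) or (Z implies Z)))):
    not (not (Y implies X) implies ((Y or X) or (Z implies Z))): α-rule — add not (Y implies X), not ((Y or X) or (Z implies Z)).
    not (Y implies X): α-rule — add Y, not X.
    not ((Y or X) or (Z implies Z)): α-rule — add not (Y or X), not (Z implies Z).
    not (Y or X): α-rule — add not Y, not X.
    × closes — contains both Y and not Y.
2 branches closed, 5 open.
Each open branch fixes some atoms; the unmentioned ones are free. Counting distinct full assignments: branch {Y=0, Z=1} (X, W) contributes 4 new; branch {X=1, Z=1} (Y, W) contributes 2 new; branch {Y=1, Z=1} (X, W) contributes 2 new; branch {X=1, Z=1} (Y, W) contributes 0 new; branch {Z=1} (X, Y, W) contributes 0 new. Total: 8.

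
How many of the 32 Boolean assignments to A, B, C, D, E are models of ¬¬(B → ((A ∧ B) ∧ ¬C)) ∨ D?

26

Initial set: {(¬¬(B → ((A ∧ B) ∧ ¬C)) ∨ D)}.
(¬¬(B → ((A ∧ B) ∧ ¬C)) ∨ D): β-rule — branch into ¬¬(B → ((A ∧ B) ∧ ¬C))  //  D.
  branch 1 (add ¬¬(B → ((A ∧ B) ∧ ¬C))):
    ¬¬(B → ((A ∧ B) ∧ ¬C)): drop double negation, giving (B → ((A ∧ B) ∧ ¬C)).
    (B → ((A ∧ B) ∧ ¬C)): β-rule — branch into ¬B  //  ((A ∧ B) ∧ ¬C).
      branch 1.1 (add ¬B):
        ○ open, literals {B=0}.
      branch 1.2 (add ((A ∧ B) ∧ ¬C)):
        ((A ∧ B) ∧ ¬C): α-rule — add (A ∧ B), ¬C.
        (A ∧ B): α-rule — add A, B.
        ○ open, literals {A=1, B=1, C=0}.
  branch 2 (add D):
    ○ open, literals {D=1}.
0 branches closed, 3 open.
Each open branch fixes some atoms; the unmentioned ones are free. Counting distinct full assignments: branch {B=0} (A, C, D, E) contributes 16 new; branch {A=1, B=1, C=0} (D, E) contributes 4 new; branch {D=1} (A, B, C, E) contributes 6 new. Total: 26.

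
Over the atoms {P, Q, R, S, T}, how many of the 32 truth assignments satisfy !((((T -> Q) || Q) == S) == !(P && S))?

20

Initial set: {!((((T -> Q) || Q) == S) == !(P && S))}.
!((((T -> Q) || Q) == S) == !(P && S)): β-rule — branch into (((T -> Q) || Q) == S), !!(P && S)  //  !(((T -> Q) || Q) == S), !(P && S).
  branch 1 (add (((T -> Q) || Q) == S), !!(P && S)):
    !!(P && S): α-rule — add P, S.
    (((T -> Q) || Q) == S): β-rule — branch into ((T -> Q) || Q), S  //  !((T -> Q) || Q), !S.
      branch 1.1 (add ((T -> Q) || Q), S):
        ((T -> Q) || Q): β-rule — branch into (T -> Q)  //  Q.
          branch 1.1.1 (add (T -> Q)):
            (T -> Q): β-rule — branch into !T  //  Q.
              branch 1.1.1.1 (add !T):
                ○ open, literals {P=T, S=T, T=F}.
              branch 1.1.1.2 (add Q):
                ○ open, literals {P=T, Q=T, S=T}.
          branch 1.1.2 (add Q):
            ○ open, literals {P=T, Q=T, S=T}.
      branch 1.2 (add !((T -> Q) || Q), !S):
        × closes — contains both S and !S.
  branch 2 (add !(((T -> Q) || Q) == S), !(P && S)):
    !(((T -> Q) || Q) == S): β-rule — branch into ((T -> Q) || Q), !S  //  !((T -> Q) || Q), S.
      branch 2.1 (add ((T -> Q) || Q), !S):
        !(P && S): β-rule — branch into !P  //  !S.
          branch 2.1.1 (add !P):
            ((T -> Q) || Q): β-rule — branch into (T -> Q)  //  Q.
              branch 2.1.1.1 (add (T -> Q)):
                (T -> Q): β-rule — branch into !T  //  Q.
                  branch 2.1.1.1.1 (add !T):
                    ○ open, literals {P=F, S=F, T=F}.
                  branch 2.1.1.1.2 (add Q):
                    ○ open, literals {P=F, Q=T, S=F}.
              branch 2.1.1.2 (add Q):
                ○ open, literals {P=F, Q=T, S=F}.
          branch 2.1.2 (add !S):
            ((T -> Q) || Q): β-rule — branch into (T -> Q)  //  Q.
              branch 2.1.2.1 (add (T -> Q)):
                (T -> Q): β-rule — branch into !T  //  Q.
                  branch 2.1.2.1.1 (add !T):
                    ○ open, literals {S=F, T=F}.
                  branch 2.1.2.1.2 (add Q):
                    ○ open, literals {Q=T, S=F}.
              branch 2.1.2.2 (add Q):
                ○ open, literals {Q=T, S=F}.
      branch 2.2 (add !((T -> Q) || Q), S):
        !((T -> Q) || Q): α-rule — add !(T -> Q), !Q.
        !(T -> Q): α-rule — add T, !Q.
        !(P && S): β-rule — branch into !P  //  !S.
          branch 2.2.1 (add !P):
            ○ open, literals {P=F, Q=F, S=T, T=T}.
          branch 2.2.2 (add !S):
            × closes — contains both S and !S.
2 branches closed, 10 open.
Each open branch fixes some atoms; the unmentioned ones are free. Counting distinct full assignments: branch {P=T, S=T, T=F} (Q, R) contributes 4 new; branch {P=T, Q=T, S=T} (R, T) contributes 2 new; branch {P=T, Q=T, S=T} (R, T) contributes 0 new; branch {P=F, S=F, T=F} (Q, R) contributes 4 new; branch {P=F, Q=T, S=F} (R, T) contributes 2 new; branch {P=F, Q=T, S=F} (R, T) contributes 0 new; branch {S=F, T=F} (P, Q, R) contributes 4 new; branch {Q=T, S=F} (P, R, T) contributes 2 new; branch {Q=T, S=F} (P, R, T) contributes 0 new; branch {P=F, Q=F, S=T, T=T} (R) contributes 2 new. Total: 20.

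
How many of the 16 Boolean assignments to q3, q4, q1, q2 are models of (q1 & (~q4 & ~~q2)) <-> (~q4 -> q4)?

Initial set: {T ((q1 & (~q4 & ~~q2)) <-> (~q4 -> q4))}.
T ((q1 & (~q4 & ~~q2)) <-> (~q4 -> q4)): β-rule — branch into T (q1 & (~q4 & ~~q2)), T (~q4 -> q4)  //  F (q1 & (~q4 & ~~q2)), F (~q4 -> q4).
  branch 1 (add T (q1 & (~q4 & ~~q2)), T (~q4 -> q4)):
    T (q1 & (~q4 & ~~q2)): α-rule — add T q1, T (~q4 & ~~q2).
    T (~q4 & ~~q2): α-rule — add T ~q4, T ~~q2.
    T ~~q2: drop double negation, giving T q2.
    T (~q4 -> q4): β-rule — branch into F ~q4  //  T q4.
      branch 1.1 (add F ~q4):
        × closes — contains both q4 and ~q4.
      branch 1.2 (add T q4):
        × closes — contains both q4 and ~q4.
  branch 2 (add F (q1 & (~q4 & ~~q2)), F (~q4 -> q4)):
    F (~q4 -> q4): α-rule — add T ~q4, F q4.
    F (q1 & (~q4 & ~~q2)): β-rule — branch into F q1  //  F (~q4 & ~~q2).
      branch 2.1 (add F q1):
        ○ open, literals {q1=F, q4=F}.
      branch 2.2 (add F (~q4 & ~~q2)):
        F (~q4 & ~~q2): β-rule — branch into F ~q4  //  F ~~q2.
          branch 2.2.1 (add F ~q4):
            × closes — contains both q4 and ~q4.
          branch 2.2.2 (add F ~~q2):
            F ~~q2: drop double negation, giving F q2.
            ○ open, literals {q2=F, q4=F}.
3 branches closed, 2 open.
Each open branch fixes some atoms; the unmentioned ones are free. Counting distinct full assignments: branch {q1=F, q4=F} (q3, q2) contributes 4 new; branch {q2=F, q4=F} (q3, q1) contributes 2 new. Total: 6.

6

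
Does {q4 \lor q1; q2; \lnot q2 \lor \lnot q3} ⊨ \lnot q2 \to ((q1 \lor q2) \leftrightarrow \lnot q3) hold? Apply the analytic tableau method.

Yes

Initial set: {(q4 \lor q1); q2; (\lnot q2 \lor \lnot q3); \lnot (\lnot q2 \to ((q1 \lor q2) \leftrightarrow \lnot q3))}.
\lnot (\lnot q2 \to ((q1 \lor q2) \leftrightarrow \lnot q3)): α-rule — add \lnot q2, \lnot ((q1 \lor q2) \leftrightarrow \lnot q3).
× closes — contains both q2 and \lnot q2.
All 1 branch closes.
Every branch closed, so the premises entail the conclusion.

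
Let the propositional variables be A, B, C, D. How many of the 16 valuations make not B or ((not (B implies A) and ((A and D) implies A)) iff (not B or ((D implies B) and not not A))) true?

8

Initial set: {T (not B or ((not (B implies A) and ((A and D) implies A)) iff (not B or ((D implies B) and not not A))))}.
T (not B or ((not (B implies A) and ((A and D) implies A)) iff (not B or ((D implies B) and not not A)))): β-rule — branch into T not B  //  T ((not (B implies A) and ((A and D) implies A)) iff (not B or ((D implies B) and not not A))).
  branch 1 (add T not B):
    ○ open, literals {B=0}.
  branch 2 (add T ((not (B implies A) and ((A and D) implies A)) iff (not B or ((D implies B) and not not A)))):
    T ((not (B implies A) and ((A and D) implies A)) iff (not B or ((D implies B) and not not A))): β-rule — branch into T (not (B implies A) and ((A and D) implies A)), T (not B or ((D implies B) and not not A))  //  F (not (B implies A) and ((A and D) implies A)), F (not B or ((D implies B) and not not A)).
      branch 2.1 (add T (not (B implies A) and ((A and D) implies A)), T (not B or ((D implies B) and not not A))):
        T (not (B implies A) and ((A and D) implies A)): α-rule — add T not (B implies A), T ((A and D) implies A).
        T not (B implies A): α-rule — add T B, F A.
        T (not B or ((D implies B) and not not A)): β-rule — branch into T not B  //  T ((D implies B) and not not A).
          branch 2.1.1 (add T not B):
            × closes — contains both B and not B.
          branch 2.1.2 (add T ((D implies B) and not not A)):
            T ((D implies B) and not not A): α-rule — add T (D implies B), T not not A.
            T not not A: drop double negation, giving T A.
            × closes — contains both A and not A.
      branch 2.2 (add F (not (B implies A) and ((A and D) implies A)), F (not B or ((D implies B) and not not A))):
        F (not B or ((D implies B) and not not A)): α-rule — add F not B, F ((D implies B) and not not A).
        F (not (B implies A) and ((A and D) implies A)): β-rule — branch into F not (B implies A)  //  F ((A and D) implies A).
          branch 2.2.1 (add F not (B implies A)):
            F ((D implies B) and not not A): β-rule — branch into F (D implies B)  //  F not not A.
              branch 2.2.1.1 (add F (D implies B)):
                F (D implies B): α-rule — add T D, F B.
                × closes — contains both B and not B.
              branch 2.2.1.2 (add F not not A):
                F not not A: drop double negation, giving F A.
                F not (B implies A): β-rule — branch into F B  //  T A.
                  branch 2.2.1.2.1 (add F B):
                    × closes — contains both B and not B.
                  branch 2.2.1.2.2 (add T A):
                    × closes — contains both A and not A.
          branch 2.2.2 (add F ((A and D) implies A)):
            F ((A and D) implies A): α-rule — add T (A and D), F A.
            T (A and D): α-rule — add T A, T D.
            × closes — contains both A and not A.
6 branches closed, 1 open.
Each open branch fixes some atoms; the unmentioned ones are free. Counting distinct full assignments: branch {B=0} (A, C, D) contributes 8 new. Total: 8.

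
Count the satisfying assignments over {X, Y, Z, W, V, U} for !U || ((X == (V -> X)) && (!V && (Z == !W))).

36

Initial set: {(!U || ((X == (V -> X)) && (!V && (Z == !W))))}.
(!U || ((X == (V -> X)) && (!V && (Z == !W)))): β-rule — branch into !U  //  ((X == (V -> X)) && (!V && (Z == !W))).
  branch 1 (add !U):
    ○ open, literals {U=F}.
  branch 2 (add ((X == (V -> X)) && (!V && (Z == !W)))):
    ((X == (V -> X)) && (!V && (Z == !W))): α-rule — add (X == (V -> X)), (!V && (Z == !W)).
    (!V && (Z == !W)): α-rule — add !V, (Z == !W).
    (X == (V -> X)): β-rule — branch into X, (V -> X)  //  !X, !(V -> X).
      branch 2.1 (add X, (V -> X)):
        (Z == !W): β-rule — branch into Z, !W  //  !Z, !!W.
          branch 2.1.1 (add Z, !W):
            (V -> X): β-rule — branch into !V  //  X.
              branch 2.1.1.1 (add !V):
                ○ open, literals {V=F, W=F, X=T, Z=T}.
              branch 2.1.1.2 (add X):
                ○ open, literals {V=F, W=F, X=T, Z=T}.
          branch 2.1.2 (add !Z, !!W):
            (V -> X): β-rule — branch into !V  //  X.
              branch 2.1.2.1 (add !V):
                ○ open, literals {V=F, W=T, X=T, Z=F}.
              branch 2.1.2.2 (add X):
                ○ open, literals {V=F, W=T, X=T, Z=F}.
      branch 2.2 (add !X, !(V -> X)):
        !(V -> X): α-rule — add V, !X.
        × closes — contains both V and !V.
1 branch closed, 5 open.
Each open branch fixes some atoms; the unmentioned ones are free. Counting distinct full assignments: branch {U=F} (X, Y, Z, W, V) contributes 32 new; branch {V=F, W=F, X=T, Z=T} (Y, U) contributes 2 new; branch {V=F, W=F, X=T, Z=T} (Y, U) contributes 0 new; branch {V=F, W=T, X=T, Z=F} (Y, U) contributes 2 new; branch {V=F, W=T, X=T, Z=F} (Y, U) contributes 0 new. Total: 36.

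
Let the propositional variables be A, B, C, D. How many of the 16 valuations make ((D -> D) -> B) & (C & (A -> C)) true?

4

Initial set: {(((D -> D) -> B) & (C & (A -> C)))}.
(((D -> D) -> B) & (C & (A -> C))): α-rule — add ((D -> D) -> B), (C & (A -> C)).
(C & (A -> C)): α-rule — add C, (A -> C).
((D -> D) -> B): β-rule — branch into ~(D -> D)  //  B.
  branch 1 (add ~(D -> D)):
    ~(D -> D): α-rule — add D, ~D.
    × closes — contains both D and ~D.
  branch 2 (add B):
    (A -> C): β-rule — branch into ~A  //  C.
      branch 2.1 (add ~A):
        ○ open, literals {A=0, B=1, C=1}.
      branch 2.2 (add C):
        ○ open, literals {B=1, C=1}.
1 branch closed, 2 open.
Each open branch fixes some atoms; the unmentioned ones are free. Counting distinct full assignments: branch {A=0, B=1, C=1} (D) contributes 2 new; branch {B=1, C=1} (A, D) contributes 2 new. Total: 4.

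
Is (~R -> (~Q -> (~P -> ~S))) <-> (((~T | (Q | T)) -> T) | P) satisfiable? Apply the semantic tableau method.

Initial set: {((~R -> (~Q -> (~P -> ~S))) <-> (((~T | (Q | T)) -> T) | P))}.
((~R -> (~Q -> (~P -> ~S))) <-> (((~T | (Q | T)) -> T) | P)): β-rule — branch into (~R -> (~Q -> (~P -> ~S))), (((~T | (Q | T)) -> T) | P)  //  ~(~R -> (~Q -> (~P -> ~S))), ~(((~T | (Q | T)) -> T) | P).
  branch 1 (add (~R -> (~Q -> (~P -> ~S))), (((~T | (Q | T)) -> T) | P)):
    (~R -> (~Q -> (~P -> ~S))): β-rule — branch into ~~R  //  (~Q -> (~P -> ~S)).
      branch 1.1 (add ~~R):
        (((~T | (Q | T)) -> T) | P): β-rule — branch into ((~T | (Q | T)) -> T)  //  P.
          branch 1.1.1 (add ((~T | (Q | T)) -> T)):
            ((~T | (Q | T)) -> T): β-rule — branch into ~(~T | (Q | T))  //  T.
              branch 1.1.1.1 (add ~(~T | (Q | T))):
                ~(~T | (Q | T)): α-rule — add ~~T, ~(Q | T).
                ~(Q | T): α-rule — add ~Q, ~T.
                × closes — contains both T and ~T.
              branch 1.1.1.2 (add T):
                ○ open, literals {R=true, T=true}.
          branch 1.1.2 (add P):
            ○ open, literals {P=true, R=true}.
      branch 1.2 (add (~Q -> (~P -> ~S))):
        (((~T | (Q | T)) -> T) | P): β-rule — branch into ((~T | (Q | T)) -> T)  //  P.
          branch 1.2.1 (add ((~T | (Q | T)) -> T)):
            (~Q -> (~P -> ~S)): β-rule — branch into ~~Q  //  (~P -> ~S).
              branch 1.2.1.1 (add ~~Q):
                ((~T | (Q | T)) -> T): β-rule — branch into ~(~T | (Q | T))  //  T.
                  branch 1.2.1.1.1 (add ~(~T | (Q | T))):
                    ~(~T | (Q | T)): α-rule — add ~~T, ~(Q | T).
                    ~(Q | T): α-rule — add ~Q, ~T.
                    × closes — contains both Q and ~Q.
                  branch 1.2.1.1.2 (add T):
                    ○ open, literals {Q=true, T=true}.
              branch 1.2.1.2 (add (~P -> ~S)):
                ((~T | (Q | T)) -> T): β-rule — branch into ~(~T | (Q | T))  //  T.
                  branch 1.2.1.2.1 (add ~(~T | (Q | T))):
                    ~(~T | (Q | T)): α-rule — add ~~T, ~(Q | T).
                    ~(Q | T): α-rule — add ~Q, ~T.
                    × closes — contains both T and ~T.
                  branch 1.2.1.2.2 (add T):
                    (~P -> ~S): β-rule — branch into ~~P  //  ~S.
                      branch 1.2.1.2.2.1 (add ~~P):
                        ○ open, literals {P=true, T=true}.
                      branch 1.2.1.2.2.2 (add ~S):
                        ○ open, literals {S=false, T=true}.
          branch 1.2.2 (add P):
            (~Q -> (~P -> ~S)): β-rule — branch into ~~Q  //  (~P -> ~S).
              branch 1.2.2.1 (add ~~Q):
                ○ open, literals {P=true, Q=true}.
              branch 1.2.2.2 (add (~P -> ~S)):
                (~P -> ~S): β-rule — branch into ~~P  //  ~S.
                  branch 1.2.2.2.1 (add ~~P):
                    ○ open, literals {P=true}.
                  branch 1.2.2.2.2 (add ~S):
                    ○ open, literals {P=true, S=false}.
  branch 2 (add ~(~R -> (~Q -> (~P -> ~S))), ~(((~T | (Q | T)) -> T) | P)):
    ~(~R -> (~Q -> (~P -> ~S))): α-rule — add ~R, ~(~Q -> (~P -> ~S)).
    ~(((~T | (Q | T)) -> T) | P): α-rule — add ~((~T | (Q | T)) -> T), ~P.
    ~(~Q -> (~P -> ~S)): α-rule — add ~Q, ~(~P -> ~S).
    ~((~T | (Q | T)) -> T): α-rule — add (~T | (Q | T)), ~T.
    ~(~P -> ~S): α-rule — add ~P, ~~S.
    (~T | (Q | T)): β-rule — branch into ~T  //  (Q | T).
      branch 2.1 (add ~T):
        ○ open, literals {P=false, Q=false, R=false, S=true, T=false}.
      branch 2.2 (add (Q | T)):
        (Q | T): β-rule — branch into Q  //  T.
          branch 2.2.1 (add Q):
            × closes — contains both Q and ~Q.
          branch 2.2.2 (add T):
            × closes — contains both T and ~T.
5 branches closed, 9 open.
An open branch gives a satisfying assignment: R=true, T=true.

Satisfiable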